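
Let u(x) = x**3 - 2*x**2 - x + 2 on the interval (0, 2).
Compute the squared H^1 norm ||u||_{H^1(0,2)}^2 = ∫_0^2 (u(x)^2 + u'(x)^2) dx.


||u||_{H^1}^2 = 842/105

The H^1 norm (squared) on an interval (0, L) is
  ||u||_{H^1}^2 = ∫_0^L u(x)^2 dx + ∫_0^L u'(x)^2 dx.
Compute u'(x) = 3*x**2 - 4*x - 1.
Then u(x)^2 = x**6 - 4*x**5 + 2*x**4 + 8*x**3 - 7*x**2 - 4*x + 4 and u'(x)^2 = 9*x**4 - 24*x**3 + 10*x**2 + 8*x + 1.
Integrate each monomial from 0 to 2 using ∫_0^2 c·x^n dx = c·2^(n+1)/(n+1):
  ∫_0^2 u(x)^2 dx = ∫_0^2 (x^6 - 4*x^5 + 2*x^4 + 8*x^3 - 7*x^2 - 4*x + 4) dx. Term by term:
    ∫_0^2 x^6 dx = 128/7;  ∫_0^2 -4*x^5 dx = -128/3;  ∫_0^2 2*x^4 dx = 64/5;
    ∫_0^2 8*x^3 dx = 32;  ∫_0^2 -7*x^2 dx = -56/3;  ∫_0^2 -4*x dx = -8;
    ∫_0^2 4 dx = 8.
  Sum: 128/7 − 128/3 + 64/5 + 32 − 56/3 − 8 + 8 = 184/105.
  ∫_0^2 u'(x)^2 dx = ∫_0^2 (9*x^4 - 24*x^3 + 10*x^2 + 8*x + 1) dx. Term by term:
    ∫_0^2 9*x^4 dx = 288/5;  ∫_0^2 -24*x^3 dx = -96;  ∫_0^2 10*x^2 dx = 80/3;
    ∫_0^2 8*x dx = 16;  ∫_0^2 1 dx = 2.
  Sum: 288/5 − 96 + 80/3 + 16 + 2 = 94/15.
Adding: ||u||_{H^1}^2 = 184/105 + 94/15 = 842/105.


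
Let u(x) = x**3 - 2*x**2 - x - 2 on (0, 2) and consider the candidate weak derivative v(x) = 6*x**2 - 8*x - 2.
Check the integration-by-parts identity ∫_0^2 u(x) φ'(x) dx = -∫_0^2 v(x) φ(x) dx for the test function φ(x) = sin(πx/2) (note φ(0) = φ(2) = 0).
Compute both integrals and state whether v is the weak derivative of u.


LHS = -4/π + 96/π^3, RHS = -8/π + 192/π^3. No, v is not the weak derivative of u.

u(x) = x**3 - 2*x**2 - x - 2, classical derivative u'(x) = 3*x**2 - 4*x - 1.
φ(x) = sin(πx/2), so φ'(x) = π*cos(π*x/2)/2.
Note φ(0) = φ(2) = 0, so the boundary term u·φ vanishes.
LHS = ∫_0^2 u(x) φ'(x) dx = ∫_0^2 (π*x^3*cos(π*x/2)/2 - π*x^2*cos(π*x/2) - π*x*cos(π*x/2)/2 - π*cos(π*x/2)) dx. Term by term:
  ∫_0^2 -π*cos(π*x/2) dx = 0;  ∫_0^2 π*x^3*cos(π*x/2)/2 dx = -24/π + 96/π^3;  ∫_0^2 -π*x^2*cos(π*x/2) dx = 16/π;
  ∫_0^2 -π*x*cos(π*x/2)/2 dx = 4/π.
Sum: 0 + -24/π + 96/π^3 + 16/π + 4/π = -4/π + 96/π^3.
So LHS = -4/π + 96/π^3.
∫_0^2 v(x) φ(x) dx = ∫_0^2 (6*x^2*sin(π*x/2) - 8*x*sin(π*x/2) - 2*sin(π*x/2)) dx. Term by term:
  ∫_0^2 -2*sin(π*x/2) dx = -8/π;  ∫_0^2 -8*x*sin(π*x/2) dx = -32/π;  ∫_0^2 6*x^2*sin(π*x/2) dx = -192/π^3 + 48/π.
Sum: -8/π − 32/π + -192/π^3 + 48/π = -192/π^3 + 8/π.
So RHS = -∫_0^2 v(x) φ(x) dx = -8/π + 192/π^3.
LHS − RHS = -96/π^3 + 4/π ≠ 0, so the identity fails.
(For a valid weak derivative the identity must hold for EVERY test function, in particular this one. The failure shows v is NOT the weak derivative of u.)
Correct weak derivative would be u'(x) = 3*x**2 - 4*x - 1.


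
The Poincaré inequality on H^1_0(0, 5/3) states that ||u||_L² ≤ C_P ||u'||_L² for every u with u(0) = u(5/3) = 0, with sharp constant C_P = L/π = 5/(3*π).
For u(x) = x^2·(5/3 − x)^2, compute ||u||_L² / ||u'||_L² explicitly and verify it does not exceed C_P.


||u||_L² / ||u'||_L² = 5*sqrt(3)/18 < C_P = 5/(3*π).

u(x) = x^2·(5/3 − x)^2, so u'(x) = 2*x*(3*x - 5)*(6*x - 5)/9.
u(x) = x^2·(5/3 − x)^2 vanishes at x = 0 and x = 5/3, so u ∈ H^1_0(0, 5/3). Differentiate via the product rule and integrate the resulting polynomials term by term.
  ∫_0^5/3 u² dx = ∫_0^5/3 (x^8 - 20*x^7/3 + 50*x^6/3 - 500*x^5/27 + 625*x^4/81) dx. Term by term:
    ∫_0^5/3 x^8 dx = 1953125/177147;  ∫_0^5/3 -20*x^7/3 dx = -1953125/39366;  ∫_0^5/3 50*x^6/3 dx = 3906250/45927;
    ∫_0^5/3 -500*x^5/27 dx = -3906250/59049;  ∫_0^5/3 625*x^4/81 dx = 390625/19683.
  Sum: 1953125/177147 − 1953125/39366 + 3906250/45927 − 3906250/59049 + 390625/19683 = 390625/2480058.
  ∫_0^5/3 (u')² dx = ∫_0^5/3 (16*x^6 - 80*x^5 + 1300*x^4/9 - 1000*x^3/9 + 2500*x^2/81) dx. Term by term:
    ∫_0^5/3 16*x^6 dx = 1250000/15309;  ∫_0^5/3 -80*x^5 dx = -625000/2187;  ∫_0^5/3 1300*x^4/9 dx = 812500/2187;
    ∫_0^5/3 -1000*x^3/9 dx = -156250/729;  ∫_0^5/3 2500*x^2/81 dx = 312500/6561.
  Sum: 1250000/15309 − 625000/2187 + 812500/2187 − 156250/729 + 312500/6561 = 31250/45927.
∫_0^5/3 u² dx = 390625/2480058, so ||u||_L² = 625*sqrt(42)/10206.
∫_0^5/3 (u')² dx = 31250/45927, so ||u'||_L² = 125*sqrt(14)/567.
Ratio ||u||_L² / ||u'||_L² = 5*sqrt(3)/18.
Sharp Poincaré constant on H^1_0(0, 5/3) is C_P = L/π = 5/(3*π), achieved by sin(3*π/5·x).
A polynomial bump cannot attain the sharp Poincaré constant (only the first sine eigenfunction does), so the ratio is strictly less than C_P, consistent with ||u||_L² ≤ C_P ||u'||_L².


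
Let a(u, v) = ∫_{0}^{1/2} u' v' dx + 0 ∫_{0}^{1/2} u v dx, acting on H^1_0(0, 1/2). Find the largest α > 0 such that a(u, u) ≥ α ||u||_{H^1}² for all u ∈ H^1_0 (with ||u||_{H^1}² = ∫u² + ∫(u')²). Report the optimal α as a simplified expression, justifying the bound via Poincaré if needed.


α = 4*π^2/(1 + 4*π^2)

Coercivity of a(·,·) on H^1_0(0, 1/2) means a(u, u) ≥ α ||u||_{H^1}² for every u ∈ H^1_0.
The interval has length L = 1/2, and Poincaré/coercivity depend only on L. Here a(u, u) = ∫(u')² + (0)·∫u².
Here c = 0, so a(u,u) = ∫(u')² alone. The condition a(u,u) ≥ α||u||_{H^1}² reads (1−α)∫(u')² ≥ (α−c)∫u². Any admissible α is ≤ 1 (rapidly oscillating u have ∫u²/∫(u')² → 0), and α = 1 would force 0 ≥ (1−c)∫u², impossible since c < 1; so 1−α > 0. By the sharp Poincaré inequality on H^1_0 of an interval of length L, ∫(u')² ≥ (π/L)²∫u² with equality for the first sine mode sin(π(x−x₀)/L) (x₀ the left endpoint), so the inequality holds for all u iff (1−α)(π/L)² ≥ α − c, i.e. α ≤ ((π/L)² + c)/((π/L)² + 1) = (1 + c(L/π)²)/(1 + (L/π)²). (Direct route, valid since c ≤ 0: Poincaré gives c∫u² ≥ c(L/π)²∫(u')², so a(u,u) ≥ (1 + c(L/π)²)∫(u')², while ||u||_{H^1}² ≤ (1 + (L/π)²)∫(u')²; dividing yields the same α.) With (π/L)² = 4*π^2 and c = 0, the largest admissible constant is α = ((π/L)² + c)/((π/L)² + 1).
Simplifying, α = 4*π^2/(1 + 4*π^2).


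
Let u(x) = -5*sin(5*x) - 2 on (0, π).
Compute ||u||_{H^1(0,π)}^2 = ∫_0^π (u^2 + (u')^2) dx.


||u||_{H^1(0,π)}^2 = 8 + 329*π

u'(x) = -25*cos(5*x).
Expand u² and (u')² and integrate term by term on (0, π), using: for integers n ≥ 1, ∫_0^π sin²(nx) dx = ∫_0^π cos²(nx) dx = π/2; for n ≠ n', ∫_0^π sin(nx)sin(n'x) dx = ∫_0^π cos(nx)cos(n'x) dx = 0; and by product-to-sum, ∫_0^π sin(nx)cos(n'x) dx = ½∫_0^π [sin((n+n')x) + sin((n−n')x)] dx, which is 0 when n+n' is even and 2n/(n²−n'²) when n+n' is odd (it need not vanish on (0, π)). For the constant mode: ∫_0^π 1 dx = π, ∫_0^π cos(nx) dx = 0, ∫_0^π sin(nx) dx = (1−(−1)^n)/n.
  u² squared terms: (-2)²·∫1 dx = 4·π = 4*π;  (-5)²·∫sin(5x)² dx = 25·π/2 = 25*π/2.
  u² cross terms: 2·(-2)·(-5)·∫1·sin(5x) dx = 20·(2/5) = 8.
  So ∫_0^π u² dx = 4*π + 25*π/2 + 8 = 8 + 33*π/2.
  (u')² squared terms: (-25)²·∫cos(5x)² dx = 625·π/2 = 625*π/2.
  So ∫_0^π (u')² dx = 625*π/2.
||u||_{H^1}^2 = (8 + 33*π/2) + (625*π/2) = 8 + 329*π.


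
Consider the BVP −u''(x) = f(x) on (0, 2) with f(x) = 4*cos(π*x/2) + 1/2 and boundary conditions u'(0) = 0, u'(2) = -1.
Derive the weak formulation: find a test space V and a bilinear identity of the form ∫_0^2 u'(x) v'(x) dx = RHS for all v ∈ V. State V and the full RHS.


V = H^1(0, 2) (v unrestricted at boundary; u is determined up to an additive constant); weak form: ∫_0^2 u'v' dx = ∫_0^2 (4*cos(π*x/2) + 1/2) v dx − v(2) for all v ∈ V.

Multiply both sides by a test function v and integrate from 0 to 2:
  ∫_0^2 −u''(x) v(x) dx = ∫_0^2 f(x) v(x) dx.
Integrate the LHS by parts once:
  ∫_0^2 −u'' v dx = −[u'(x) v(x)]_0^2 + ∫_0^2 u'(x) v'(x) dx.
Thus ∫_0^2 u'(x) v'(x) dx = ∫_0^2 f(x) v(x) dx + [u'(x) v(x)]_0^2.
Choose V so that boundary terms are either known or forced to vanish.
u has inhomogeneous Neumann u'(0) = 0, u'(2) = -1. [u' v]_0^2 = (-1)·v(2) − (0)·v(0) = − v(2). Take V = H^1(0, 2); boundary term becomes part of RHS.
Weak formulation: find u (satisfying any essential BC) such that ∫_0^2 u'(x) v'(x) dx = ∫_0^2 f v dx − v(2) for all v ∈ V (Neumann data are natural BCs: they enter the RHS as boundary terms).
Substituting f(x) = 4*cos(π*x/2) + 1/2, the right-hand side is ∫_0^2 (4*cos(π*x/2) + 1/2) v dx − v(2).
Compatibility check (pure Neumann): taking v ≡ 1 ∈ V gives 0 = ∫_0^2 f dx + (-1) − (0), i.e. ∫_0^2 f dx must equal u'(0) − u'(2) = 1. Indeed ∫_0^2 (4*cos(π*x/2) + 1/2) dx = 1, so the data are compatible. The solution is then unique only up to an additive constant (fix it e.g. by requiring ∫_0^2 u dx = 0).


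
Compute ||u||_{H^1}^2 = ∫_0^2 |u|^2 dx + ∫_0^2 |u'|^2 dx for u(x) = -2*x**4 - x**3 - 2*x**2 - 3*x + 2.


||u||_{H^1}^2 = 208934/63

The H^1 norm (squared) on an interval (0, L) is
  ||u||_{H^1}^2 = ∫_0^L u(x)^2 dx + ∫_0^L u'(x)^2 dx.
Compute u'(x) = -8*x**3 - 3*x**2 - 4*x - 3.
Then u(x)^2 = 4*x**8 + 4*x**7 + 9*x**6 + 16*x**5 + 2*x**4 + 8*x**3 + x**2 - 12*x + 4 and u'(x)^2 = 64*x**6 + 48*x**5 + 73*x**4 + 72*x**3 + 34*x**2 + 24*x + 9.
Integrate each monomial from 0 to 2 using ∫_0^2 c·x^n dx = c·2^(n+1)/(n+1):
  ∫_0^2 u(x)^2 dx = ∫_0^2 (4*x^8 + 4*x^7 + 9*x^6 + 16*x^5 + 2*x^4 + 8*x^3 + x^2 - 12*x + 4) dx. Term by term:
    ∫_0^2 4*x^8 dx = 2048/9;  ∫_0^2 4*x^7 dx = 128;  ∫_0^2 9*x^6 dx = 1152/7;
    ∫_0^2 16*x^5 dx = 512/3;  ∫_0^2 2*x^4 dx = 64/5;  ∫_0^2 8*x^3 dx = 32;
    ∫_0^2 x^2 dx = 8/3;  ∫_0^2 -12*x dx = -24;  ∫_0^2 4 dx = 8.
  Sum: 2048/9 + 128 + 1152/7 + 512/3 + 64/5 + 32 + 8/3 − 24 + 8 = 227512/315.
  ∫_0^2 u'(x)^2 dx = ∫_0^2 (64*x^6 + 48*x^5 + 73*x^4 + 72*x^3 + 34*x^2 + 24*x + 9) dx. Term by term:
    ∫_0^2 64*x^6 dx = 8192/7;  ∫_0^2 48*x^5 dx = 512;  ∫_0^2 73*x^4 dx = 2336/5;
    ∫_0^2 72*x^3 dx = 288;  ∫_0^2 34*x^2 dx = 272/3;  ∫_0^2 24*x dx = 48;
    ∫_0^2 9 dx = 18.
  Sum: 8192/7 + 512 + 2336/5 + 288 + 272/3 + 48 + 18 = 272386/105.
Adding: ||u||_{H^1}^2 = 227512/315 + 272386/105 = 208934/63.


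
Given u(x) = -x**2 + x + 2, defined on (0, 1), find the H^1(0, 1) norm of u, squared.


||u||_{H^1}^2 = 151/30

The H^1 norm (squared) on an interval (0, L) is
  ||u||_{H^1}^2 = ∫_0^L u(x)^2 dx + ∫_0^L u'(x)^2 dx.
Compute u'(x) = 1 - 2*x.
Then u(x)^2 = x**4 - 2*x**3 - 3*x**2 + 4*x + 4 and u'(x)^2 = 4*x**2 - 4*x + 1.
Integrate each monomial from 0 to 1 using ∫_0^1 c·x^n dx = c·1^(n+1)/(n+1):
  ∫_0^1 u(x)^2 dx = ∫_0^1 (x^4 - 2*x^3 - 3*x^2 + 4*x + 4) dx. Term by term:
    ∫_0^1 x^4 dx = 1/5;  ∫_0^1 -2*x^3 dx = -1/2;  ∫_0^1 -3*x^2 dx = -1;
    ∫_0^1 4*x dx = 2;  ∫_0^1 4 dx = 4.
  Sum: 1/5 − 1/2 − 1 + 2 + 4 = 47/10.
  ∫_0^1 u'(x)^2 dx = ∫_0^1 (4*x^2 - 4*x + 1) dx. Term by term:
    ∫_0^1 4*x^2 dx = 4/3;  ∫_0^1 -4*x dx = -2;  ∫_0^1 1 dx = 1.
  Sum: 4/3 − 2 + 1 = 1/3.
Adding: ||u||_{H^1}^2 = 47/10 + 1/3 = 151/30.


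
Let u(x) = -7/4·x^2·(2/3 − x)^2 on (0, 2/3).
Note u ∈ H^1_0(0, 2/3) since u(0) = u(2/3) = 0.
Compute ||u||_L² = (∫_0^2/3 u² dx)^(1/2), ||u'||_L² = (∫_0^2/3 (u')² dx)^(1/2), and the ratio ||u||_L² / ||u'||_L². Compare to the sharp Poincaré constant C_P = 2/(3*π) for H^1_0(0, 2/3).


||u||_L² / ||u'||_L² = sqrt(3)/9 < C_P = 2/(3*π).

u(x) = -7/4·x^2·(2/3 − x)^2, so u'(x) = 7*x*(-9*x^2 + 9*x - 2)/9.
u(x) = -7/4·x^2·(2/3 − x)^2 vanishes at x = 0 and x = 2/3, so u ∈ H^1_0(0, 2/3). Differentiate via the product rule and integrate the resulting polynomials term by term.
  ∫_0^2/3 u² dx = ∫_0^2/3 (49*x^8/16 - 49*x^7/6 + 49*x^6/6 - 98*x^5/27 + 49*x^4/81) dx. Term by term:
    ∫_0^2/3 49*x^8/16 dx = 1568/177147;  ∫_0^2/3 -49*x^7/6 dx = -784/19683;  ∫_0^2/3 49*x^6/6 dx = 448/6561;
    ∫_0^2/3 -98*x^5/27 dx = -3136/59049;  ∫_0^2/3 49*x^4/81 dx = 1568/98415.
  Sum: 1568/177147 − 784/19683 + 448/6561 − 3136/59049 + 1568/98415 = 112/885735.
  ∫_0^2/3 (u')² dx = ∫_0^2/3 (49*x^6 - 98*x^5 + 637*x^4/9 - 196*x^3/9 + 196*x^2/81) dx. Term by term:
    ∫_0^2/3 49*x^6 dx = 896/2187;  ∫_0^2/3 -98*x^5 dx = -3136/2187;  ∫_0^2/3 637*x^4/9 dx = 20384/10935;
    ∫_0^2/3 -196*x^3/9 dx = -784/729;  ∫_0^2/3 196*x^2/81 dx = 1568/6561.
  Sum: 896/2187 − 3136/2187 + 20384/10935 − 784/729 + 1568/6561 = 112/32805.
∫_0^2/3 u² dx = 112/885735, so ||u||_L² = 4*sqrt(105)/3645.
∫_0^2/3 (u')² dx = 112/32805, so ||u'||_L² = 4*sqrt(35)/405.
Ratio ||u||_L² / ||u'||_L² = sqrt(3)/9.
Sharp Poincaré constant on H^1_0(0, 2/3) is C_P = L/π = 2/(3*π), achieved by sin(3*π/2·x).
A polynomial bump cannot attain the sharp Poincaré constant (only the first sine eigenfunction does), so the ratio is strictly less than C_P, consistent with ||u||_L² ≤ C_P ||u'||_L².


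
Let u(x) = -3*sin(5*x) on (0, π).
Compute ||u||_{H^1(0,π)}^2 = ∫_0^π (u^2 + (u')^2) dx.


||u||_{H^1(0,π)}^2 = 117*π

u'(x) = -15*cos(5*x).
Expand u² and (u')² and integrate term by term on (0, π), using: for integers n ≥ 1, ∫_0^π sin²(nx) dx = ∫_0^π cos²(nx) dx = π/2; for n ≠ n', ∫_0^π sin(nx)sin(n'x) dx = ∫_0^π cos(nx)cos(n'x) dx = 0; and by product-to-sum, ∫_0^π sin(nx)cos(n'x) dx = ½∫_0^π [sin((n+n')x) + sin((n−n')x)] dx, which is 0 when n+n' is even and 2n/(n²−n'²) when n+n' is odd (it need not vanish on (0, π)).
  u² squared terms: (-3)²·∫sin(5x)² dx = 9·π/2 = 9*π/2.
  So ∫_0^π u² dx = 9*π/2.
  (u')² squared terms: (-15)²·∫cos(5x)² dx = 225·π/2 = 225*π/2.
  So ∫_0^π (u')² dx = 225*π/2.
||u||_{H^1}^2 = (9*π/2) + (225*π/2) = 117*π.


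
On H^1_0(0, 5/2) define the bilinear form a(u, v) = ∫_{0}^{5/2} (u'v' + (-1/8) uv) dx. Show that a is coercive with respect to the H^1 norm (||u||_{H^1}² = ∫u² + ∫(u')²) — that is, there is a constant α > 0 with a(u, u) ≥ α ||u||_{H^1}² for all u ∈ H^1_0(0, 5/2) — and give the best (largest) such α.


α = (-25 + 32*π^2)/(8*(25 + 4*π^2))

Coercivity of a(·,·) on H^1_0(0, 5/2) means a(u, u) ≥ α ||u||_{H^1}² for every u ∈ H^1_0.
The interval has length L = 5/2, and Poincaré/coercivity depend only on L. Here a(u, u) = ∫(u')² + (-1/8)·∫u².
Here c = -1/8 < 0 with |c| < (π/L)² = 4*π^2/25, so coercivity still holds. The condition a(u,u) ≥ α||u||_{H^1}² reads (1−α)∫(u')² ≥ (α−c)∫u². Any admissible α is ≤ 1 (rapidly oscillating u have ∫u²/∫(u')² → 0), and α = 1 would force 0 ≥ (1−c)∫u², impossible since c < 1; so 1−α > 0. By the sharp Poincaré inequality on H^1_0 of an interval of length L, ∫(u')² ≥ (π/L)²∫u² with equality for the first sine mode sin(π(x−x₀)/L) (x₀ the left endpoint), so the inequality holds for all u iff (1−α)(π/L)² ≥ α − c, i.e. α ≤ ((π/L)² + c)/((π/L)² + 1) = (1 + c(L/π)²)/(1 + (L/π)²). (Direct route, valid since c ≤ 0: Poincaré gives c∫u² ≥ c(L/π)²∫(u')², so a(u,u) ≥ (1 + c(L/π)²)∫(u')², while ||u||_{H^1}² ≤ (1 + (L/π)²)∫(u')²; dividing yields the same α.) With (π/L)² = 4*π^2/25 and c = -1/8, the largest admissible constant is α = ((π/L)² + c)/((π/L)² + 1).
Simplifying, α = (-25 + 32*π^2)/(8*(25 + 4*π^2)).


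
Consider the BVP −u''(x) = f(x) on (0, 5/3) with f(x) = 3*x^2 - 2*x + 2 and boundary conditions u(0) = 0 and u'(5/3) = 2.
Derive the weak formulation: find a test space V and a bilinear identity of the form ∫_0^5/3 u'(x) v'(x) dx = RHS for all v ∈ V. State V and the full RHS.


V = {v ∈ H^1(0, 5/3) : v(0) = 0} (test functions vanish at x = 0 where u is specified); weak form: ∫_0^5/3 u'v' dx = ∫_0^5/3 (3*x^2 - 2*x + 2) v dx + 2·v(5/3) for all v ∈ V.

Multiply both sides by a test function v and integrate from 0 to 5/3:
  ∫_0^5/3 −u''(x) v(x) dx = ∫_0^5/3 f(x) v(x) dx.
Integrate the LHS by parts once:
  ∫_0^5/3 −u'' v dx = −[u'(x) v(x)]_0^5/3 + ∫_0^5/3 u'(x) v'(x) dx.
Thus ∫_0^5/3 u'(x) v'(x) dx = ∫_0^5/3 f(x) v(x) dx + [u'(x) v(x)]_0^5/3.
Choose V so that boundary terms are either known or forced to vanish.
Mixed BC: u(0) = 0 (Dirichlet) and u'(5/3) = 2 (Neumann). Define V = {v ∈ H^1(0, 5/3) : v(0) = 0}. Then [u' v]_0^5/3 = u'(5/3)·v(5/3) − u'(0)·0 = 2·v(5/3).
Weak formulation: find u (satisfying any essential BC) such that ∫_0^5/3 u'(x) v'(x) dx = ∫_0^5/3 f v dx + 2·v(5/3) for all v ∈ V (Dirichlet at 0 absorbed into V; Neumann datum at x = 5/3 contributes the boundary term).
Substituting f(x) = 3*x^2 - 2*x + 2, the right-hand side is ∫_0^5/3 (3*x^2 - 2*x + 2) v dx + 2·v(5/3).


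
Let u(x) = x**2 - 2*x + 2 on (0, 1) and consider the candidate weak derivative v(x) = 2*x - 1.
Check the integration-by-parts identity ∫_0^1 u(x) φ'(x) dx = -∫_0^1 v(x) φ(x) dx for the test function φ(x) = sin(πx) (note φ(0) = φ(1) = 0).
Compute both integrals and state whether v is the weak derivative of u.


LHS = 2/π, RHS = 0. No, v is not the weak derivative of u.

u(x) = x**2 - 2*x + 2, classical derivative u'(x) = 2*x - 2.
φ(x) = sin(πx), so φ'(x) = π*cos(π*x).
Note φ(0) = φ(1) = 0, so the boundary term u·φ vanishes.
LHS = ∫_0^1 u(x) φ'(x) dx = ∫_0^1 (π*x^2*cos(π*x) - 2*π*x*cos(π*x) + 2*π*cos(π*x)) dx. Term by term:
  ∫_0^1 2*π*cos(π*x) dx = 0;  ∫_0^1 π*x^2*cos(π*x) dx = -2/π;  ∫_0^1 -2*π*x*cos(π*x) dx = 4/π.
Sum: 0 − 2/π + 4/π = 2/π.
So LHS = 2/π.
∫_0^1 v(x) φ(x) dx = ∫_0^1 (2*x*sin(π*x) - sin(π*x)) dx. Term by term:
  ∫_0^1 -sin(π*x) dx = -2/π;  ∫_0^1 2*x*sin(π*x) dx = 2/π.
Sum: -2/π + 2/π = 0.
So RHS = -∫_0^1 v(x) φ(x) dx = 0.
LHS − RHS = 2/π ≠ 0, so the identity fails.
(For a valid weak derivative the identity must hold for EVERY test function, in particular this one. The failure shows v is NOT the weak derivative of u.)
Correct weak derivative would be u'(x) = 2*x - 2.


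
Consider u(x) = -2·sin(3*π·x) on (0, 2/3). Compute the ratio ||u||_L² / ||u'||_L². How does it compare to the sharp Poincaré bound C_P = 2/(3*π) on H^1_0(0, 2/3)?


||u||_L² / ||u'||_L² = 1/(3*π) < C_P = 2/(3*π).

u(x) = -2·sin(3*π·x), so u'(x) = -6*π*cos(3*π*x).
Writing u(x) = A·sin(kπx/L) with A = -2 and k = 2, use ∫_0^L sin²(kπx/L) dx = L/2 and ∫_0^L cos²(kπx/L) dx = L/2.
u² = 4·sin²(3*π·x) and (u')² = 36*π^2·cos²(3*π·x), and each of sin², cos² integrates to L/2 = 1/3 over (0, 2/3).
∫_0^2/3 u² dx = 4/3, so ||u||_L² = 2*sqrt(3)/3.
∫_0^2/3 (u')² dx = 12*π^2, so ||u'||_L² = 2*sqrt(3)*π.
Ratio ||u||_L² / ||u'||_L² = 1/(3*π).
Sharp Poincaré constant on H^1_0(0, 2/3) is C_P = L/π = 2/(3*π), achieved by sin(3*π/2·x).
This is the k = 2 harmonic; the ratio L/(kπ) is strictly less than C_P = L/π, consistent with the sharp inequality ||u||_L² ≤ C_P ||u'||_L².


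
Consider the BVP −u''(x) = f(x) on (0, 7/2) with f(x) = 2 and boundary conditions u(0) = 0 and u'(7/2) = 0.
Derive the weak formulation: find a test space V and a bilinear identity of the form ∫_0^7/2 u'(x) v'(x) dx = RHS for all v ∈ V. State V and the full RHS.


V = {v ∈ H^1(0, 7/2) : v(0) = 0} (test functions vanish at x = 0 where u is specified); weak form: ∫_0^7/2 u'v' dx = ∫_0^7/2 (2) v dx for all v ∈ V.

Multiply both sides by a test function v and integrate from 0 to 7/2:
  ∫_0^7/2 −u''(x) v(x) dx = ∫_0^7/2 f(x) v(x) dx.
Integrate the LHS by parts once:
  ∫_0^7/2 −u'' v dx = −[u'(x) v(x)]_0^7/2 + ∫_0^7/2 u'(x) v'(x) dx.
Thus ∫_0^7/2 u'(x) v'(x) dx = ∫_0^7/2 f(x) v(x) dx + [u'(x) v(x)]_0^7/2.
Choose V so that boundary terms are either known or forced to vanish.
Mixed BC: u(0) = 0 (Dirichlet) and u'(7/2) = 0 (Neumann). Define V = {v ∈ H^1(0, 7/2) : v(0) = 0}. Then [u' v]_0^7/2 = u'(7/2)·v(7/2) − u'(0)·0 = 0.
Weak formulation: find u (satisfying any essential BC) such that ∫_0^7/2 u'(x) v'(x) dx = ∫_0^7/2 f v dx for all v ∈ V (Dirichlet at 0 absorbed into V; the Neumann datum at x = 7/2 is zero, so no boundary term remains).
Substituting f(x) = 2, the right-hand side is ∫_0^7/2 (2) v dx.


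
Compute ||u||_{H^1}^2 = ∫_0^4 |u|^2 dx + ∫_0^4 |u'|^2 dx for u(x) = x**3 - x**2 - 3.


||u||_{H^1}^2 = 14844/7

The H^1 norm (squared) on an interval (0, L) is
  ||u||_{H^1}^2 = ∫_0^L u(x)^2 dx + ∫_0^L u'(x)^2 dx.
Compute u'(x) = 3*x**2 - 2*x.
Then u(x)^2 = x**6 - 2*x**5 + x**4 - 6*x**3 + 6*x**2 + 9 and u'(x)^2 = 9*x**4 - 12*x**3 + 4*x**2.
Integrate each monomial from 0 to 4 using ∫_0^4 c·x^n dx = c·4^(n+1)/(n+1):
  ∫_0^4 u(x)^2 dx = ∫_0^4 (x^6 - 2*x^5 + x^4 - 6*x^3 + 6*x^2 + 9) dx. Term by term:
    ∫_0^4 x^6 dx = 16384/7;  ∫_0^4 -2*x^5 dx = -4096/3;  ∫_0^4 x^4 dx = 1024/5;
    ∫_0^4 -6*x^3 dx = -384;  ∫_0^4 6*x^2 dx = 128;  ∫_0^4 9 dx = 36.
  Sum: 16384/7 − 4096/3 + 1024/5 − 384 + 128 + 36 = 100804/105.
  ∫_0^4 u'(x)^2 dx = ∫_0^4 (9*x^4 - 12*x^3 + 4*x^2) dx. Term by term:
    ∫_0^4 9*x^4 dx = 9216/5;  ∫_0^4 -12*x^3 dx = -768;  ∫_0^4 4*x^2 dx = 256/3.
  Sum: 9216/5 − 768 + 256/3 = 17408/15.
Adding: ||u||_{H^1}^2 = 100804/105 + 17408/15 = 14844/7.


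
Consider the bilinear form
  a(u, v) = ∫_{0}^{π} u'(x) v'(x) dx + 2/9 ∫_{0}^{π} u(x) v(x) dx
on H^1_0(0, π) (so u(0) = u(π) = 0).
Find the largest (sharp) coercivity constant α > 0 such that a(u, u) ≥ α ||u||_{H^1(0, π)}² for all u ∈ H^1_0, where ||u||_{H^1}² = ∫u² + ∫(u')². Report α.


α = 11/18

Coercivity of a(·,·) on H^1_0(0, π) means a(u, u) ≥ α ||u||_{H^1}² for every u ∈ H^1_0.
The interval has length L = π, and Poincaré/coercivity depend only on L. Here a(u, u) = ∫(u')² + (2/9)·∫u².
Here 0 < c = 2/9 < 1. The condition a(u,u) ≥ α||u||_{H^1}² reads (1−α)∫(u')² ≥ (α−c)∫u². Any admissible α is ≤ 1 (rapidly oscillating u have ∫u²/∫(u')² → 0), and α = 1 would force 0 ≥ (1−c)∫u², impossible since c < 1; so 1−α > 0. By the sharp Poincaré inequality on H^1_0 of an interval of length L, ∫(u')² ≥ (π/L)²∫u² with equality for the first sine mode sin(π(x−x₀)/L) (x₀ the left endpoint), so the inequality holds for all u iff (1−α)(π/L)² ≥ α − c, i.e. α ≤ ((π/L)² + c)/((π/L)² + 1) = (1 + c(L/π)²)/(1 + (L/π)²). With (π/L)² = 1 and c = 2/9, the largest admissible constant is α = ((π/L)² + c)/((π/L)² + 1).
Simplifying, α = 11/18.


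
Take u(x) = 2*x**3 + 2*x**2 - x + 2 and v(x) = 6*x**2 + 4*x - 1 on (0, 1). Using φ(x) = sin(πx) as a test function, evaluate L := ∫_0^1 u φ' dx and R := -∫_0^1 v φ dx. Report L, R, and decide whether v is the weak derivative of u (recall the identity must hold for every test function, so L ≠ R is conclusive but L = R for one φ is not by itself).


LHS = -8/π + 24/π^3, RHS = -8/π + 24/π^3. Yes, v = u' weakly.

u(x) = 2*x**3 + 2*x**2 - x + 2, classical derivative u'(x) = 6*x**2 + 4*x - 1.
φ(x) = sin(πx), so φ'(x) = π*cos(π*x).
Note φ(0) = φ(1) = 0, so the boundary term u·φ vanishes.
LHS = ∫_0^1 u(x) φ'(x) dx = ∫_0^1 (2*π*x^3*cos(π*x) + 2*π*x^2*cos(π*x) - π*x*cos(π*x) + 2*π*cos(π*x)) dx. Term by term:
  ∫_0^1 2*π*cos(π*x) dx = 0;  ∫_0^1 -π*x*cos(π*x) dx = 2/π;  ∫_0^1 2*π*x^2*cos(π*x) dx = -4/π;
  ∫_0^1 2*π*x^3*cos(π*x) dx = -6/π + 24/π^3.
Sum: 0 + 2/π − 4/π + -6/π + 24/π^3 = -8/π + 24/π^3.
So LHS = -8/π + 24/π^3.
∫_0^1 v(x) φ(x) dx = ∫_0^1 (6*x^2*sin(π*x) + 4*x*sin(π*x) - sin(π*x)) dx. Term by term:
  ∫_0^1 -sin(π*x) dx = -2/π;  ∫_0^1 4*x*sin(π*x) dx = 4/π;  ∫_0^1 6*x^2*sin(π*x) dx = -24/π^3 + 6/π.
Sum: -2/π + 4/π + -24/π^3 + 6/π = -24/π^3 + 8/π.
So RHS = -∫_0^1 v(x) φ(x) dx = -8/π + 24/π^3.
LHS = RHS, so the identity holds for this test φ.
Moreover u is smooth here and v(x) = u'(x) = 6*x**2 + 4*x - 1 pointwise, so the identity holds for every test function. Hence v is the weak derivative of u.


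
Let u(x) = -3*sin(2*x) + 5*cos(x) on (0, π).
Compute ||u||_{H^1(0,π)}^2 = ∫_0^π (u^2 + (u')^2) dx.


||u||_{H^1(0,π)}^2 = -80 + 95*π/2

u'(x) = -5*sin(x) - 6*cos(2*x).
Expand u² and (u')² and integrate term by term on (0, π), using: for integers n ≥ 1, ∫_0^π sin²(nx) dx = ∫_0^π cos²(nx) dx = π/2; for n ≠ n', ∫_0^π sin(nx)sin(n'x) dx = ∫_0^π cos(nx)cos(n'x) dx = 0; and by product-to-sum, ∫_0^π sin(nx)cos(n'x) dx = ½∫_0^π [sin((n+n')x) + sin((n−n')x)] dx, which is 0 when n+n' is even and 2n/(n²−n'²) when n+n' is odd (it need not vanish on (0, π)).
  u² squared terms: (-3)²·∫sin(2x)² dx = 9·π/2 = 9*π/2;  (5)²·∫cos(x)² dx = 25·π/2 = 25*π/2.
  u² cross terms: 2·(-3)·(5)·∫sin(2x)·cos(x) dx = -30·(4/3) = -40.
  So ∫_0^π u² dx = 9*π/2 + 25*π/2 − 40 = -40 + 17*π.
  (u')² squared terms: (-6)²·∫cos(2x)² dx = 36·π/2 = 18*π;  (-5)²·∫sin(x)² dx = 25·π/2 = 25*π/2.
  (u')² cross terms: 2·(-6)·(-5)·∫cos(2x)·sin(x) dx = 60·(-2/3) = -40.
  So ∫_0^π (u')² dx = 18*π + 25*π/2 − 40 = -40 + 61*π/2.
||u||_{H^1}^2 = (-40 + 17*π) + (-40 + 61*π/2) = -80 + 95*π/2.


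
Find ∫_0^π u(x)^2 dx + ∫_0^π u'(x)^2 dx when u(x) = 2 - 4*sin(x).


||u||_{H^1(0,π)}^2 = -32 + 20*π

u'(x) = -4*cos(x).
Expand u² and (u')² and integrate term by term on (0, π), using: for integers n ≥ 1, ∫_0^π sin²(nx) dx = ∫_0^π cos²(nx) dx = π/2; for n ≠ n', ∫_0^π sin(nx)sin(n'x) dx = ∫_0^π cos(nx)cos(n'x) dx = 0; and by product-to-sum, ∫_0^π sin(nx)cos(n'x) dx = ½∫_0^π [sin((n+n')x) + sin((n−n')x)] dx, which is 0 when n+n' is even and 2n/(n²−n'²) when n+n' is odd (it need not vanish on (0, π)). For the constant mode: ∫_0^π 1 dx = π, ∫_0^π cos(nx) dx = 0, ∫_0^π sin(nx) dx = (1−(−1)^n)/n.
  u² squared terms: (2)²·∫1 dx = 4·π = 4*π;  (-4)²·∫sin(x)² dx = 16·π/2 = 8*π.
  u² cross terms: 2·(2)·(-4)·∫1·sin(x) dx = -16·(2) = -32.
  So ∫_0^π u² dx = 4*π + 8*π − 32 = -32 + 12*π.
  (u')² squared terms: (-4)²·∫cos(x)² dx = 16·π/2 = 8*π.
  So ∫_0^π (u')² dx = 8*π.
||u||_{H^1}^2 = (-32 + 12*π) + (8*π) = -32 + 20*π.


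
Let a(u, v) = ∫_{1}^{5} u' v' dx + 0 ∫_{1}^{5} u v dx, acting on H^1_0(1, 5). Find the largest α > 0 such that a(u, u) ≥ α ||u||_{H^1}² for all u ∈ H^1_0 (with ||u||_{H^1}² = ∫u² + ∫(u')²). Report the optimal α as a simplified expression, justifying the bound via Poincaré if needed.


α = π^2/(π^2 + 16)

Coercivity of a(·,·) on H^1_0(1, 5) means a(u, u) ≥ α ||u||_{H^1}² for every u ∈ H^1_0.
The interval has length L = 4, and Poincaré/coercivity depend only on L. Here a(u, u) = ∫(u')² + (0)·∫u².
Here c = 0, so a(u,u) = ∫(u')² alone. The condition a(u,u) ≥ α||u||_{H^1}² reads (1−α)∫(u')² ≥ (α−c)∫u². Any admissible α is ≤ 1 (rapidly oscillating u have ∫u²/∫(u')² → 0), and α = 1 would force 0 ≥ (1−c)∫u², impossible since c < 1; so 1−α > 0. By the sharp Poincaré inequality on H^1_0 of an interval of length L, ∫(u')² ≥ (π/L)²∫u² with equality for the first sine mode sin(π(x−x₀)/L) (x₀ the left endpoint), so the inequality holds for all u iff (1−α)(π/L)² ≥ α − c, i.e. α ≤ ((π/L)² + c)/((π/L)² + 1) = (1 + c(L/π)²)/(1 + (L/π)²). (Direct route, valid since c ≤ 0: Poincaré gives c∫u² ≥ c(L/π)²∫(u')², so a(u,u) ≥ (1 + c(L/π)²)∫(u')², while ||u||_{H^1}² ≤ (1 + (L/π)²)∫(u')²; dividing yields the same α.) With (π/L)² = π^2/16 and c = 0, the largest admissible constant is α = ((π/L)² + c)/((π/L)² + 1).
Simplifying, α = π^2/(π^2 + 16).


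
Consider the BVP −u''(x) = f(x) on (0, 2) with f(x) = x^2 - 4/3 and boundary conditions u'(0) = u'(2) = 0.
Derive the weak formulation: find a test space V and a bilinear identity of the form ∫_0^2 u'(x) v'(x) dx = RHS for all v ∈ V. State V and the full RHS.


V = H^1(0, 2) (no boundary constraint on v; u is determined up to an additive constant); weak form: ∫_0^2 u'v' dx = ∫_0^2 (x^2 - 4/3) v dx for all v ∈ V.

Multiply both sides by a test function v and integrate from 0 to 2:
  ∫_0^2 −u''(x) v(x) dx = ∫_0^2 f(x) v(x) dx.
Integrate the LHS by parts once:
  ∫_0^2 −u'' v dx = −[u'(x) v(x)]_0^2 + ∫_0^2 u'(x) v'(x) dx.
Thus ∫_0^2 u'(x) v'(x) dx = ∫_0^2 f(x) v(x) dx + [u'(x) v(x)]_0^2.
Choose V so that boundary terms are either known or forced to vanish.
u has homogeneous Neumann: u'(0) = u'(2) = 0. So [u' v]_0^2 = 0·v(2) − 0·v(0) = 0 for any v; take V = H^1(0, 2).
Weak formulation: find u (satisfying any essential BC) such that ∫_0^2 u'(x) v'(x) dx = ∫_0^2 f v dx for all v ∈ V (homogeneous Neumann, so boundary terms vanish).
Substituting f(x) = x^2 - 4/3, the right-hand side is ∫_0^2 (x^2 - 4/3) v dx.
Compatibility check (pure Neumann): taking v ≡ 1 ∈ V gives 0 = ∫_0^2 f dx + (0) − (0), i.e. ∫_0^2 f dx must equal u'(0) − u'(2) = 0. Indeed ∫_0^2 (x^2 - 4/3) dx = 0, so the data are compatible. The solution is then unique only up to an additive constant (fix it e.g. by requiring ∫_0^2 u dx = 0).


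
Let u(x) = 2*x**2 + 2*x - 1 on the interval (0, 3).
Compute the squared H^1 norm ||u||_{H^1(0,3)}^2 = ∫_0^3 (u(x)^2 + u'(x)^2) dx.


||u||_{H^1}^2 = 2847/5

The H^1 norm (squared) on an interval (0, L) is
  ||u||_{H^1}^2 = ∫_0^L u(x)^2 dx + ∫_0^L u'(x)^2 dx.
Compute u'(x) = 4*x + 2.
Then u(x)^2 = 4*x**4 + 8*x**3 - 4*x + 1 and u'(x)^2 = 16*x**2 + 16*x + 4.
Integrate each monomial from 0 to 3 using ∫_0^3 c·x^n dx = c·3^(n+1)/(n+1):
  ∫_0^3 u(x)^2 dx = ∫_0^3 (4*x^4 + 8*x^3 - 4*x + 1) dx. Term by term:
    ∫_0^3 4*x^4 dx = 972/5;  ∫_0^3 8*x^3 dx = 162;  ∫_0^3 -4*x dx = -18;
    ∫_0^3 1 dx = 3.
  Sum: 972/5 + 162 − 18 + 3 = 1707/5.
  ∫_0^3 u'(x)^2 dx = ∫_0^3 (16*x^2 + 16*x + 4) dx. Term by term:
    ∫_0^3 16*x^2 dx = 144;  ∫_0^3 16*x dx = 72;  ∫_0^3 4 dx = 12.
  Sum: 144 + 72 + 12 = 228.
Adding: ||u||_{H^1}^2 = 1707/5 + 228 = 2847/5.


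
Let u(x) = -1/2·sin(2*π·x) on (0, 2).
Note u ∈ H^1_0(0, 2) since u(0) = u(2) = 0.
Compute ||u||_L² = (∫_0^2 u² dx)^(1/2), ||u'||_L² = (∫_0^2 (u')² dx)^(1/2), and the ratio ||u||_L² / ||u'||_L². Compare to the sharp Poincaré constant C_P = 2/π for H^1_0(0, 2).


||u||_L² / ||u'||_L² = 1/(2*π) < C_P = 2/π.

u(x) = -1/2·sin(2*π·x), so u'(x) = -π*cos(2*π*x).
Writing u(x) = A·sin(kπx/L) with A = -1/2 and k = 4, use ∫_0^L sin²(kπx/L) dx = L/2 and ∫_0^L cos²(kπx/L) dx = L/2.
u² = 1/4·sin²(2*π·x) and (u')² = π^2·cos²(2*π·x), and each of sin², cos² integrates to L/2 = 1 over (0, 2).
∫_0^2 u² dx = 1/4, so ||u||_L² = 1/2.
∫_0^2 (u')² dx = π^2, so ||u'||_L² = π.
Ratio ||u||_L² / ||u'||_L² = 1/(2*π).
Sharp Poincaré constant on H^1_0(0, 2) is C_P = L/π = 2/π, achieved by sin(π/2·x).
This is the k = 4 harmonic; the ratio L/(kπ) is strictly less than C_P = L/π, consistent with the sharp inequality ||u||_L² ≤ C_P ||u'||_L².


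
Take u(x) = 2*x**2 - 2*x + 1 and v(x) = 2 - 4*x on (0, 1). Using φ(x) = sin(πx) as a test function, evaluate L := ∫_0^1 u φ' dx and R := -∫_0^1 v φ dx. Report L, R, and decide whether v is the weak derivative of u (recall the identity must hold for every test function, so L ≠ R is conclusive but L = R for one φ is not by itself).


LHS = 0, RHS = 0. No, v is not the weak derivative of u.

u(x) = 2*x**2 - 2*x + 1, classical derivative u'(x) = 4*x - 2.
φ(x) = sin(πx), so φ'(x) = π*cos(π*x).
Note φ(0) = φ(1) = 0, so the boundary term u·φ vanishes.
LHS = ∫_0^1 u(x) φ'(x) dx = ∫_0^1 (2*π*x^2*cos(π*x) - 2*π*x*cos(π*x) + π*cos(π*x)) dx. Term by term:
  ∫_0^1 π*cos(π*x) dx = 0;  ∫_0^1 -2*π*x*cos(π*x) dx = 4/π;  ∫_0^1 2*π*x^2*cos(π*x) dx = -4/π.
Sum: 0 + 4/π − 4/π = 0.
So LHS = 0.
∫_0^1 v(x) φ(x) dx = ∫_0^1 (-4*x*sin(π*x) + 2*sin(π*x)) dx. Term by term:
  ∫_0^1 2*sin(π*x) dx = 4/π;  ∫_0^1 -4*x*sin(π*x) dx = -4/π.
Sum: 4/π − 4/π = 0.
So RHS = -∫_0^1 v(x) φ(x) dx = 0.
LHS = RHS, so the identity holds for this particular φ. But this is necessary, not sufficient: a weak derivative must satisfy the identity for EVERY test function in C_c^∞(0, 1).
Here u is smooth, so its weak derivative equals its classical derivative u'(x) = 4*x - 2. Since v(x) = 2 - 4*x ≠ u'(x), v is NOT the weak derivative of u — the agreement for this single φ is a coincidence (the difference v − u' happens to be L²-orthogonal to this φ).


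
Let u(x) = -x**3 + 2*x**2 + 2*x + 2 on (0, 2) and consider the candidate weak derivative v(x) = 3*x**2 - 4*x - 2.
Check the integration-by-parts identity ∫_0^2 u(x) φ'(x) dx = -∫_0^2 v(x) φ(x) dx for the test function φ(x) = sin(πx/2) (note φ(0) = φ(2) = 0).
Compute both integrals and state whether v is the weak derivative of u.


LHS = -96/π^3, RHS = 96/π^3. No, v is not the weak derivative of u.

u(x) = -x**3 + 2*x**2 + 2*x + 2, classical derivative u'(x) = -3*x**2 + 4*x + 2.
φ(x) = sin(πx/2), so φ'(x) = π*cos(π*x/2)/2.
Note φ(0) = φ(2) = 0, so the boundary term u·φ vanishes.
LHS = ∫_0^2 u(x) φ'(x) dx = ∫_0^2 (-π*x^3*cos(π*x/2)/2 + π*x^2*cos(π*x/2) + π*x*cos(π*x/2) + π*cos(π*x/2)) dx. Term by term:
  ∫_0^2 π*cos(π*x/2) dx = 0;  ∫_0^2 π*x*cos(π*x/2) dx = -8/π;  ∫_0^2 π*x^2*cos(π*x/2) dx = -16/π;
  ∫_0^2 -π*x^3*cos(π*x/2)/2 dx = -96/π^3 + 24/π.
Sum: 0 − 8/π − 16/π + -96/π^3 + 24/π = -96/π^3.
So LHS = -96/π^3.
∫_0^2 v(x) φ(x) dx = ∫_0^2 (3*x^2*sin(π*x/2) - 4*x*sin(π*x/2) - 2*sin(π*x/2)) dx. Term by term:
  ∫_0^2 -2*sin(π*x/2) dx = -8/π;  ∫_0^2 -4*x*sin(π*x/2) dx = -16/π;  ∫_0^2 3*x^2*sin(π*x/2) dx = -96/π^3 + 24/π.
Sum: -8/π − 16/π + -96/π^3 + 24/π = -96/π^3.
So RHS = -∫_0^2 v(x) φ(x) dx = 96/π^3.
LHS − RHS = -192/π^3 ≠ 0, so the identity fails.
(For a valid weak derivative the identity must hold for EVERY test function, in particular this one. The failure shows v is NOT the weak derivative of u.)
Correct weak derivative would be u'(x) = -3*x**2 + 4*x + 2.


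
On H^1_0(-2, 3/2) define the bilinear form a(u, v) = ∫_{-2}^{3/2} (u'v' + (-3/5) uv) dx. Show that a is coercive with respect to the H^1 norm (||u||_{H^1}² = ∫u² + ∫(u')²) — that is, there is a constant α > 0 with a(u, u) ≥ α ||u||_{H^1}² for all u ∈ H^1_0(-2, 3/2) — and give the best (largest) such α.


α = (-147 + 20*π^2)/(5*(4*π^2 + 49))

Coercivity of a(·,·) on H^1_0(-2, 3/2) means a(u, u) ≥ α ||u||_{H^1}² for every u ∈ H^1_0.
The interval has length L = 7/2, and Poincaré/coercivity depend only on L. Here a(u, u) = ∫(u')² + (-3/5)·∫u².
Here c = -3/5 < 0 with |c| < (π/L)² = 4*π^2/49, so coercivity still holds. The condition a(u,u) ≥ α||u||_{H^1}² reads (1−α)∫(u')² ≥ (α−c)∫u². Any admissible α is ≤ 1 (rapidly oscillating u have ∫u²/∫(u')² → 0), and α = 1 would force 0 ≥ (1−c)∫u², impossible since c < 1; so 1−α > 0. By the sharp Poincaré inequality on H^1_0 of an interval of length L, ∫(u')² ≥ (π/L)²∫u² with equality for the first sine mode sin(π(x−x₀)/L) (x₀ the left endpoint), so the inequality holds for all u iff (1−α)(π/L)² ≥ α − c, i.e. α ≤ ((π/L)² + c)/((π/L)² + 1) = (1 + c(L/π)²)/(1 + (L/π)²). (Direct route, valid since c ≤ 0: Poincaré gives c∫u² ≥ c(L/π)²∫(u')², so a(u,u) ≥ (1 + c(L/π)²)∫(u')², while ||u||_{H^1}² ≤ (1 + (L/π)²)∫(u')²; dividing yields the same α.) With (π/L)² = 4*π^2/49 and c = -3/5, the largest admissible constant is α = ((π/L)² + c)/((π/L)² + 1).
Simplifying, α = (-147 + 20*π^2)/(5*(4*π^2 + 49)).


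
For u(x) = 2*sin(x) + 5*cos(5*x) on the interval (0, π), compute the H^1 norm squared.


||u||_{H^1(0,π)}^2 = 329*π

u'(x) = -25*sin(5*x) + 2*cos(x).
Expand u² and (u')² and integrate term by term on (0, π), using: for integers n ≥ 1, ∫_0^π sin²(nx) dx = ∫_0^π cos²(nx) dx = π/2; for n ≠ n', ∫_0^π sin(nx)sin(n'x) dx = ∫_0^π cos(nx)cos(n'x) dx = 0; and by product-to-sum, ∫_0^π sin(nx)cos(n'x) dx = ½∫_0^π [sin((n+n')x) + sin((n−n')x)] dx, which is 0 when n+n' is even and 2n/(n²−n'²) when n+n' is odd (it need not vanish on (0, π)).
  u² squared terms: (2)²·∫sin(x)² dx = 4·π/2 = 2*π;  (5)²·∫cos(5x)² dx = 25·π/2 = 25*π/2.
  u² cross terms: 2·(2)·(5)·∫sin(x)·cos(5x) dx = 20·(0) = 0.
  So ∫_0^π u² dx = 2*π + 25*π/2 + 0 = 29*π/2.
  (u')² squared terms: (-25)²·∫sin(5x)² dx = 625·π/2 = 625*π/2;  (2)²·∫cos(x)² dx = 4·π/2 = 2*π.
  (u')² cross terms: 2·(-25)·(2)·∫sin(5x)·cos(x) dx = -100·(0) = 0.
  So ∫_0^π (u')² dx = 625*π/2 + 2*π + 0 = 629*π/2.
||u||_{H^1}^2 = (29*π/2) + (629*π/2) = 329*π.


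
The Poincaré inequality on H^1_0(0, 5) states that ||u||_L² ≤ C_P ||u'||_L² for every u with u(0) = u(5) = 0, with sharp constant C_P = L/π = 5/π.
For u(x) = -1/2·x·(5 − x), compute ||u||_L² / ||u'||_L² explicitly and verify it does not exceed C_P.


||u||_L² / ||u'||_L² = sqrt(10)/2 < C_P = 5/π.

u(x) = -1/2·x·(5 − x), so u'(x) = x - 5/2.
u(x) = -1/2·x·(5 − x) vanishes at x = 0 and x = 5, so u ∈ H^1_0(0, 5). Differentiate via the product rule and integrate the resulting polynomials term by term.
  ∫_0^5 u² dx = ∫_0^5 (x^4/4 - 5*x^3/2 + 25*x^2/4) dx. Term by term:
    ∫_0^5 x^4/4 dx = 625/4;  ∫_0^5 -5*x^3/2 dx = -3125/8;  ∫_0^5 25*x^2/4 dx = 3125/12.
  Sum: 625/4 − 3125/8 + 3125/12 = 625/24.
  ∫_0^5 (u')² dx = ∫_0^5 (x^2 - 5*x + 25/4) dx. Term by term:
    ∫_0^5 x^2 dx = 125/3;  ∫_0^5 -5*x dx = -125/2;  ∫_0^5 25/4 dx = 125/4.
  Sum: 125/3 − 125/2 + 125/4 = 125/12.
∫_0^5 u² dx = 625/24, so ||u||_L² = 25*sqrt(6)/12.
∫_0^5 (u')² dx = 125/12, so ||u'||_L² = 5*sqrt(15)/6.
Ratio ||u||_L² / ||u'||_L² = sqrt(10)/2.
Sharp Poincaré constant on H^1_0(0, 5) is C_P = L/π = 5/π, achieved by sin(π/5·x).
A polynomial bump cannot attain the sharp Poincaré constant (only the first sine eigenfunction does), so the ratio is strictly less than C_P, consistent with ||u||_L² ≤ C_P ||u'||_L².


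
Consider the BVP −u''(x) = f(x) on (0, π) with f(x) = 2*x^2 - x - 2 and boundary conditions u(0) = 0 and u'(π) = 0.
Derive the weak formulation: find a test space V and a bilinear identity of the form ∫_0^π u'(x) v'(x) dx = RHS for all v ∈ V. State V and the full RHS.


V = {v ∈ H^1(0, π) : v(0) = 0} (test functions vanish at x = 0 where u is specified); weak form: ∫_0^π u'v' dx = ∫_0^π (2*x^2 - x - 2) v dx for all v ∈ V.

Multiply both sides by a test function v and integrate from 0 to π:
  ∫_0^π −u''(x) v(x) dx = ∫_0^π f(x) v(x) dx.
Integrate the LHS by parts once:
  ∫_0^π −u'' v dx = −[u'(x) v(x)]_0^π + ∫_0^π u'(x) v'(x) dx.
Thus ∫_0^π u'(x) v'(x) dx = ∫_0^π f(x) v(x) dx + [u'(x) v(x)]_0^π.
Choose V so that boundary terms are either known or forced to vanish.
Mixed BC: u(0) = 0 (Dirichlet) and u'(π) = 0 (Neumann). Define V = {v ∈ H^1(0, π) : v(0) = 0}. Then [u' v]_0^π = u'(π)·v(π) − u'(0)·0 = 0.
Weak formulation: find u (satisfying any essential BC) such that ∫_0^π u'(x) v'(x) dx = ∫_0^π f v dx for all v ∈ V (Dirichlet at 0 absorbed into V; the Neumann datum at x = π is zero, so no boundary term remains).
Substituting f(x) = 2*x^2 - x - 2, the right-hand side is ∫_0^π (2*x^2 - x - 2) v dx.


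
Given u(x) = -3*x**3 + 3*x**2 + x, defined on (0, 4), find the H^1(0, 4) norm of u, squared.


||u||_{H^1}^2 = 2095556/105

The H^1 norm (squared) on an interval (0, L) is
  ||u||_{H^1}^2 = ∫_0^L u(x)^2 dx + ∫_0^L u'(x)^2 dx.
Compute u'(x) = -9*x**2 + 6*x + 1.
Then u(x)^2 = 9*x**6 - 18*x**5 + 3*x**4 + 6*x**3 + x**2 and u'(x)^2 = 81*x**4 - 108*x**3 + 18*x**2 + 12*x + 1.
Integrate each monomial from 0 to 4 using ∫_0^4 c·x^n dx = c·4^(n+1)/(n+1):
  ∫_0^4 u(x)^2 dx = ∫_0^4 (9*x^6 - 18*x^5 + 3*x^4 + 6*x^3 + x^2) dx. Term by term:
    ∫_0^4 9*x^6 dx = 147456/7;  ∫_0^4 -18*x^5 dx = -12288;  ∫_0^4 3*x^4 dx = 3072/5;
    ∫_0^4 6*x^3 dx = 384;  ∫_0^4 x^2 dx = 64/3.
  Sum: 147456/7 − 12288 + 3072/5 + 384 + 64/3 = 1028672/105.
  ∫_0^4 u'(x)^2 dx = ∫_0^4 (81*x^4 - 108*x^3 + 18*x^2 + 12*x + 1) dx. Term by term:
    ∫_0^4 81*x^4 dx = 82944/5;  ∫_0^4 -108*x^3 dx = -6912;  ∫_0^4 18*x^2 dx = 384;
    ∫_0^4 12*x dx = 96;  ∫_0^4 1 dx = 4.
  Sum: 82944/5 − 6912 + 384 + 96 + 4 = 50804/5.
Adding: ||u||_{H^1}^2 = 1028672/105 + 50804/5 = 2095556/105.
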